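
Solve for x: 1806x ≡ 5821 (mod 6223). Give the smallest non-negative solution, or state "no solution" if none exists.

no solution

gcd(1806, 6223):
6223 = 3×1806 + 805
1806 = 2×805 + 196
805 = 4×196 + 21
196 = 9×21 + 7
21 = 3×7 + 0
gcd = 7, but 7 ∤ 5821, so the congruence has no solution.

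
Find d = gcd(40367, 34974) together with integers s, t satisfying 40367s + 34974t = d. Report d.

Euclidean algorithm:
40367 = 1*34974 + 5393
34974 = 6*5393 + 2616
5393 = 2*2616 + 161
2616 = 16*161 + 40
161 = 4*40 + 1
40 = 40*1 + 0
gcd(40367, 34974) = 1.
Express as a combination:
1 = 161 − 4·40
1 = −4·2616 + 65·161
1 = 65·5393 − 134·2616
1 = −134·34974 + 869·5393
1 = 869·40367 − 1003·34974
So 1 = (869)·40367 + (-1003)·34974.

1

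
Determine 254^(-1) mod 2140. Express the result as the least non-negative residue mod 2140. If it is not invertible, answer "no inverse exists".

no inverse exists

Compute gcd(254, 2140):
2140 = 8·254 + 108
254 = 2·108 + 38
108 = 2·38 + 32
38 = 1·32 + 6
32 = 5·6 + 2
6 = 3·2 + 0
gcd(254, 2140) = 2 ≠ 1, so 254 has no multiplicative inverse modulo 2140.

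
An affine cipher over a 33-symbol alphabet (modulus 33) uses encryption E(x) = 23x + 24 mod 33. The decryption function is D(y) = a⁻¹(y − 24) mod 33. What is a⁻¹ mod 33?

23

Extended Euclidean algorithm:
33 = 1·23 + 10
23 = 2·10 + 3
10 = 3·3 + 1
3 = 3·1 + 0
Since gcd(23, 33) = 1, back-substitute to write 1 as a combination:
1 = 10 − 3·3
1 = −3·23 + 7·10
1 = 7·33 − 10·23
So 23·(-10) ≡ 1 (mod 33), and -10 ≡ 23 (mod 33).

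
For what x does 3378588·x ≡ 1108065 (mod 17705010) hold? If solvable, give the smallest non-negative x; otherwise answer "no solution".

no solution

gcd(3378588, 17705010):
17705010 = 5*3378588 + 812070
3378588 = 4*812070 + 130308
812070 = 6*130308 + 30222
130308 = 4*30222 + 9420
30222 = 3*9420 + 1962
9420 = 4*1962 + 1572
1962 = 1*1572 + 390
1572 = 4*390 + 12
390 = 32*12 + 6
12 = 2*6 + 0
gcd = 6, but 6 ∤ 1108065, so the congruence has no solution.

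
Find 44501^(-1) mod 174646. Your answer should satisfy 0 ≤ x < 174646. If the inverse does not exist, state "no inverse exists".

gcd(174646, 44501) by repeated division:
174646 = 3×44501 + 41143
44501 = 1×41143 + 3358
41143 = 12×3358 + 847
3358 = 3×847 + 817
847 = 1×817 + 30
817 = 27×30 + 7
30 = 4×7 + 2
7 = 3×2 + 1
2 = 2×1 + 0
The gcd is 1. Working backward:
1 = 7 − 3·2
1 = −3·30 + 13·7
1 = 13·817 − 354·30
1 = −354·847 + 367·817
1 = 367·3358 − 1455·847
1 = −1455·41143 + 17827·3358
1 = 17827·44501 − 19282·41143
1 = −19282·174646 + 75673·44501
So 44501·75673 ≡ 1 (mod 174646).

75673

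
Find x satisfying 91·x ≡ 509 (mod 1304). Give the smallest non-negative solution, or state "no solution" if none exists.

First find gcd(91, 1304):
1304 = 14·91 + 30
91 = 3·30 + 1
30 = 30·1 + 0
gcd = 1, so a unique solution mod 1304 exists.
Back-substitute for the Bézout coefficients:
1 = 91 − 3·30
1 = −3·1304 + 43·91
So 91·(43) ≡ 1 (mod 1304), giving 91⁻¹ ≡ 43.
x ≡ 91⁻¹·509 ≡ 43·509 ≡ 1023 (mod 1304).

1023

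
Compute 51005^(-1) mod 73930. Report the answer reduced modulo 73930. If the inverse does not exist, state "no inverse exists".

no inverse exists

Euclidean algorithm on 73930, 51005:
73930 = 1×51005 + 22925
51005 = 2×22925 + 5155
22925 = 4×5155 + 2305
5155 = 2×2305 + 545
2305 = 4×545 + 125
545 = 4×125 + 45
125 = 2×45 + 35
45 = 1×35 + 10
35 = 3×10 + 5
10 = 2×5 + 0
The gcd is 5, not 1, hence no inverse exists.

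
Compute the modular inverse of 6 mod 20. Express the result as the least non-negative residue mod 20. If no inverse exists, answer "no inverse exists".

Compute gcd(6, 20):
20 = 3×6 + 2
6 = 3×2 + 0
Since gcd = 2 > 1, 6 is not a unit mod 20.

no inverse exists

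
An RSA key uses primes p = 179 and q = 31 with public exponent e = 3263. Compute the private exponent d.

φ(n) = (p−1)(q−1) = 178·30 = 5340.
Need d with 3263·d ≡ 1 (mod 5340). Apply the extended Euclidean algorithm:
5340 = 1*3263 + 2077
3263 = 1*2077 + 1186
2077 = 1*1186 + 891
1186 = 1*891 + 295
891 = 3*295 + 6
295 = 49*6 + 1
6 = 6*1 + 0
Back-substitute:
1 = 295 − 49·6
1 = −49·891 + 148·295
1 = 148·1186 − 197·891
1 = −197·2077 + 345·1186
1 = 345·3263 − 542·2077
1 = −542·5340 + 887·3263
So 3263·887 ≡ 1 (mod 5340), hence d = 887.

887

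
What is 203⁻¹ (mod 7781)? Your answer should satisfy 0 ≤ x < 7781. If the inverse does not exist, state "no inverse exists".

Extended Euclidean algorithm:
7781 = 38×203 + 67
203 = 3×67 + 2
67 = 33×2 + 1
2 = 2×1 + 0
Since gcd(203, 7781) = 1, back-substitute to write 1 as a combination:
1 = 67 − 33·2
1 = −33·203 + 100·67
1 = 100·7781 − 3833·203
So 203·(-3833) ≡ 1 (mod 7781), and -3833 ≡ 3948 (mod 7781).

3948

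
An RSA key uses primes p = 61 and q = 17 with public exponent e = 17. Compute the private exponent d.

φ(n) = (p−1)(q−1) = 60·16 = 960.
Need d with 17·d ≡ 1 (mod 960). Apply the extended Euclidean algorithm:
960 = 56·17 + 8
17 = 2·8 + 1
8 = 8·1 + 0
Back-substitute:
1 = 17 − 2·8
1 = −2·960 + 113·17
So 17·113 ≡ 1 (mod 960), hence d = 113.

113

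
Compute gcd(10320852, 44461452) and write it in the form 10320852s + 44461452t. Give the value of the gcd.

Repeated division:
44461452 = 4×10320852 + 3178044
10320852 = 3×3178044 + 786720
3178044 = 4×786720 + 31164
786720 = 25×31164 + 7620
31164 = 4×7620 + 684
7620 = 11×684 + 96
684 = 7×96 + 12
96 = 8×12 + 0
gcd(10320852, 44461452) = 12.
Back-substituting:
12 = 684 − 7·96
12 = −7·7620 + 78·684
12 = 78·31164 − 319·7620
12 = −319·786720 + 8053·31164
12 = 8053·3178044 − 32531·786720
12 = −32531·10320852 + 105646·3178044
12 = 105646·44461452 − 455115·10320852
So 12 = (105646)·44461452 + (-455115)·10320852.

12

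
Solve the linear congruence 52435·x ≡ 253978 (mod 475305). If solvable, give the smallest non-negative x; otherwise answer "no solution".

no solution

gcd(52435, 475305):
475305 = 9·52435 + 3390
52435 = 15·3390 + 1585
3390 = 2·1585 + 220
1585 = 7·220 + 45
220 = 4·45 + 40
45 = 1·40 + 5
40 = 8·5 + 0
gcd = 5, but 5 ∤ 253978, so the congruence has no solution.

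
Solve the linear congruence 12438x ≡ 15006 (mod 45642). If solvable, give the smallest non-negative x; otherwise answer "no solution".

First find gcd(12438, 45642):
45642 = 3×12438 + 8328
12438 = 1×8328 + 4110
8328 = 2×4110 + 108
4110 = 38×108 + 6
108 = 18×6 + 0
gcd = 6 and 6 | 15006, so solutions exist. Divide through by 6: 2073x ≡ 2501 (mod 7607).
Now find 2073⁻¹ mod 7607:
7607 = 3×2073 + 1388
2073 = 1×1388 + 685
1388 = 2×685 + 18
685 = 38×18 + 1
18 = 18×1 + 0
Back-substitute:
1 = 685 − 38·18
1 = −38·1388 + 77·685
1 = 77·2073 − 115·1388
1 = −115·7607 + 422·2073
So 2073⁻¹ ≡ 422 (mod 7607).
Then x ≡ 422·2501 ≡ 5656 (mod 7607); the smallest non-negative solution is x = 5656.

5656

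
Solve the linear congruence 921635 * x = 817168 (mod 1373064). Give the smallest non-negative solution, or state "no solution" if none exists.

102944

First find gcd(921635, 1373064):
1373064 = 1×921635 + 451429
921635 = 2×451429 + 18777
451429 = 24×18777 + 781
18777 = 24×781 + 33
781 = 23×33 + 22
33 = 1×22 + 11
22 = 2×11 + 0
gcd = 11 and 11 | 817168, so solutions exist. Divide through by 11: 83785x ≡ 74288 (mod 124824).
Now find 83785⁻¹ mod 124824:
124824 = 1×83785 + 41039
83785 = 2×41039 + 1707
41039 = 24×1707 + 71
1707 = 24×71 + 3
71 = 23×3 + 2
3 = 1×2 + 1
2 = 2×1 + 0
Back-substitute:
1 = 3 − 2
1 = −71 + 24·3
1 = 24·1707 − 577·71
1 = −577·41039 + 13872·1707
1 = 13872·83785 − 28321·41039
1 = −28321·124824 + 42193·83785
So 83785⁻¹ ≡ 42193 (mod 124824).
Then x ≡ 42193·74288 ≡ 102944 (mod 124824); the smallest non-negative solution is x = 102944.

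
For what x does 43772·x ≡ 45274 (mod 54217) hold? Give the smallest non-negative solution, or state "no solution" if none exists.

38599

First find gcd(43772, 54217):
54217 = 1×43772 + 10445
43772 = 4×10445 + 1992
10445 = 5×1992 + 485
1992 = 4×485 + 52
485 = 9×52 + 17
52 = 3×17 + 1
17 = 17×1 + 0
gcd = 1, so a unique solution mod 54217 exists.
Back-substitute for the Bézout coefficients:
1 = 52 − 3·17
1 = −3·485 + 28·52
1 = 28·1992 − 115·485
1 = −115·10445 + 603·1992
1 = 603·43772 − 2527·10445
1 = −2527·54217 + 3130·43772
So 43772·(3130) ≡ 1 (mod 54217), giving 43772⁻¹ ≡ 3130.
x ≡ 43772⁻¹·45274 ≡ 3130·45274 ≡ 38599 (mod 54217).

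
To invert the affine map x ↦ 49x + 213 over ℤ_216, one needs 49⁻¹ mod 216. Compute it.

97

gcd(216, 49) by repeated division:
216 = 4×49 + 20
49 = 2×20 + 9
20 = 2×9 + 2
9 = 4×2 + 1
2 = 2×1 + 0
Since gcd(49, 216) = 1, back-substitute to write 1 as a combination:
1 = 9 − 4·2
1 = −4·20 + 9·9
1 = 9·49 − 22·20
1 = −22·216 + 97·49
So 49·97 ≡ 1 (mod 216).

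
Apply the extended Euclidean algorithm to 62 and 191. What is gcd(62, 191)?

1

Repeated division:
191 = 3·62 + 5
62 = 12·5 + 2
5 = 2·2 + 1
2 = 2·1 + 0
gcd(62, 191) = 1.
Back-substituting:
1 = 5 − 2·2
1 = −2·62 + 25·5
1 = 25·191 − 77·62
So 1 = (25)·191 + (-77)·62.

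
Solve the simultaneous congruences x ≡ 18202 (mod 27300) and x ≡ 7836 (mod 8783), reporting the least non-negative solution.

Write x = 18202 + 27300·k. Then 27300·k ≡ 7836 − 18202 ≡ 7200 (mod 8783).
Need 27300⁻¹ mod 8783. Extended Euclid on (8783, 951):
8783 = 9*951 + 224
951 = 4*224 + 55
224 = 4*55 + 4
55 = 13*4 + 3
4 = 1*3 + 1
3 = 3*1 + 0
Back-substitute:
1 = 4 − 3
1 = −55 + 14·4
1 = 14·224 − 57·55
1 = −57·951 + 242·224
1 = 242·8783 − 2235·951
27300⁻¹ ≡ 6548 (mod 8783), so k ≡ 6548·7200 ≡ 7239 (mod 8783).
x = 18202 + 27300·7239 = 197642902.

197642902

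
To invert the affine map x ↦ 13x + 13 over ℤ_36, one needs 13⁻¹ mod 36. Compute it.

25

Apply the Euclidean algorithm to 36 and 13:
36 = 2×13 + 10
13 = 1×10 + 3
10 = 3×3 + 1
3 = 3×1 + 0
gcd = 1, so the inverse exists. Back-substitute:
1 = 10 − 3·3
1 = −3·13 + 4·10
1 = 4·36 − 11·13
Hence 13⁻¹ ≡ -11 ≡ 25 (mod 36).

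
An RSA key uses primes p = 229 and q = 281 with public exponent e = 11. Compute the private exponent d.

17411

φ(n) = (p−1)(q−1) = 228·280 = 63840.
Need d with 11·d ≡ 1 (mod 63840). Apply the extended Euclidean algorithm:
63840 = 5803×11 + 7
11 = 1×7 + 4
7 = 1×4 + 3
4 = 1×3 + 1
3 = 3×1 + 0
Back-substitute:
1 = 4 − 3
1 = −7 + 2·4
1 = 2·11 − 3·7
1 = −3·63840 + 17411·11
So 11·17411 ≡ 1 (mod 63840), hence d = 17411.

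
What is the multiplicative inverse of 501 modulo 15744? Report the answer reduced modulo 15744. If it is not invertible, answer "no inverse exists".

Compute gcd(501, 15744):
15744 = 31×501 + 213
501 = 2×213 + 75
213 = 2×75 + 63
75 = 1×63 + 12
63 = 5×12 + 3
12 = 4×3 + 0
The gcd is 3, not 1, hence no inverse exists.

no inverse exists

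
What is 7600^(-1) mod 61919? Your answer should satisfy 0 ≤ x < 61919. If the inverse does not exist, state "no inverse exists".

Apply the Euclidean algorithm to 61919 and 7600:
61919 = 8×7600 + 1119
7600 = 6×1119 + 886
1119 = 1×886 + 233
886 = 3×233 + 187
233 = 1×187 + 46
187 = 4×46 + 3
46 = 15×3 + 1
3 = 3×1 + 0
Since gcd(7600, 61919) = 1, back-substitute to write 1 as a combination:
1 = 46 − 15·3
1 = −15·187 + 61·46
1 = 61·233 − 76·187
1 = −76·886 + 289·233
1 = 289·1119 − 365·886
1 = −365·7600 + 2479·1119
1 = 2479·61919 − 20197·7600
Hence 7600⁻¹ ≡ -20197 ≡ 41722 (mod 61919).

41722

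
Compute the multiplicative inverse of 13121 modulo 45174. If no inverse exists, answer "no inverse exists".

35651

Extended Euclidean algorithm:
45174 = 3·13121 + 5811
13121 = 2·5811 + 1499
5811 = 3·1499 + 1314
1499 = 1·1314 + 185
1314 = 7·185 + 19
185 = 9·19 + 14
19 = 1·14 + 5
14 = 2·5 + 4
5 = 1·4 + 1
4 = 4·1 + 0
gcd = 1, so the inverse exists. Back-substitute:
1 = 5 − 4
1 = −14 + 3·5
1 = 3·19 − 4·14
1 = −4·185 + 39·19
1 = 39·1314 − 277·185
1 = −277·1499 + 316·1314
1 = 316·5811 − 1225·1499
1 = −1225·13121 + 2766·5811
1 = 2766·45174 − 9523·13121
So 13121·(-9523) ≡ 1 (mod 45174), and -9523 ≡ 35651 (mod 45174).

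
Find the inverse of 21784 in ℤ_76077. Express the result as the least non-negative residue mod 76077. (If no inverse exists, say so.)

Extended Euclidean algorithm:
76077 = 3·21784 + 10725
21784 = 2·10725 + 334
10725 = 32·334 + 37
334 = 9·37 + 1
37 = 37·1 + 0
The gcd is 1. Working backward:
1 = 334 − 9·37
1 = −9·10725 + 289·334
1 = 289·21784 − 587·10725
1 = −587·76077 + 2050·21784
So 21784·2050 ≡ 1 (mod 76077).

2050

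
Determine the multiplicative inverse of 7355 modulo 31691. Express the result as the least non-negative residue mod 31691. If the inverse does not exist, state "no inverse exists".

12922

Run Euclid on (31691, 7355):
31691 = 4×7355 + 2271
7355 = 3×2271 + 542
2271 = 4×542 + 103
542 = 5×103 + 27
103 = 3×27 + 22
27 = 1×22 + 5
22 = 4×5 + 2
5 = 2×2 + 1
2 = 2×1 + 0
Since gcd(7355, 31691) = 1, back-substitute to write 1 as a combination:
1 = 5 − 2·2
1 = −2·22 + 9·5
1 = 9·27 − 11·22
1 = −11·103 + 42·27
1 = 42·542 − 221·103
1 = −221·2271 + 926·542
1 = 926·7355 − 2999·2271
1 = −2999·31691 + 12922·7355
So 7355·12922 ≡ 1 (mod 31691).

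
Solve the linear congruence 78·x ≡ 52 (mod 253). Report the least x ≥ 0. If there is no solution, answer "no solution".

85

First find gcd(78, 253):
253 = 3×78 + 19
78 = 4×19 + 2
19 = 9×2 + 1
2 = 2×1 + 0
gcd = 1, so a unique solution mod 253 exists.
Back-substitute for the Bézout coefficients:
1 = 19 − 9·2
1 = −9·78 + 37·19
1 = 37·253 − 120·78
So 78·(-120) ≡ 1 (mod 253), giving 78⁻¹ ≡ 133.
x ≡ 78⁻¹·52 ≡ 133·52 ≡ 85 (mod 253).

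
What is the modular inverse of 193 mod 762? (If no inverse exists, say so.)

gcd(762, 193) by repeated division:
762 = 3*193 + 183
193 = 1*183 + 10
183 = 18*10 + 3
10 = 3*3 + 1
3 = 3*1 + 0
gcd = 1, so the inverse exists. Back-substitute:
1 = 10 − 3·3
1 = −3·183 + 55·10
1 = 55·193 − 58·183
1 = −58·762 + 229·193
So 193·229 ≡ 1 (mod 762).

229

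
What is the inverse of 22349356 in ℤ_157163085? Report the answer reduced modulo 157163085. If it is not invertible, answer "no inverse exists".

gcd(157163085, 22349356) by repeated division:
157163085 = 7*22349356 + 717593
22349356 = 31*717593 + 103973
717593 = 6*103973 + 93755
103973 = 1*93755 + 10218
93755 = 9*10218 + 1793
10218 = 5*1793 + 1253
1793 = 1*1253 + 540
1253 = 2*540 + 173
540 = 3*173 + 21
173 = 8*21 + 5
21 = 4*5 + 1
5 = 5*1 + 0
The gcd is 1. Working backward:
1 = 21 − 4·5
1 = −4·173 + 33·21
1 = 33·540 − 103·173
1 = −103·1253 + 239·540
1 = 239·1793 − 342·1253
1 = −342·10218 + 1949·1793
1 = 1949·93755 − 17883·10218
1 = −17883·103973 + 19832·93755
1 = 19832·717593 − 136875·103973
1 = −136875·22349356 + 4262957·717593
1 = 4262957·157163085 − 29977574·22349356
Hence 22349356⁻¹ ≡ -29977574 ≡ 127185511 (mod 157163085).

127185511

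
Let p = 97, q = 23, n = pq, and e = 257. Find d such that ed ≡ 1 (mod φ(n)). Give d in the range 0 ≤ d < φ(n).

φ(n) = (p−1)(q−1) = 96·22 = 2112.
Need d with 257·d ≡ 1 (mod 2112). Apply the extended Euclidean algorithm:
2112 = 8·257 + 56
257 = 4·56 + 33
56 = 1·33 + 23
33 = 1·23 + 10
23 = 2·10 + 3
10 = 3·3 + 1
3 = 3·1 + 0
Back-substitute:
1 = 10 − 3·3
1 = −3·23 + 7·10
1 = 7·33 − 10·23
1 = −10·56 + 17·33
1 = 17·257 − 78·56
1 = −78·2112 + 641·257
So 257·641 ≡ 1 (mod 2112), hence d = 641.

641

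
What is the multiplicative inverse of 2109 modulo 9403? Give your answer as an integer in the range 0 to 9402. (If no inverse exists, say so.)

Extended Euclidean algorithm:
9403 = 4*2109 + 967
2109 = 2*967 + 175
967 = 5*175 + 92
175 = 1*92 + 83
92 = 1*83 + 9
83 = 9*9 + 2
9 = 4*2 + 1
2 = 2*1 + 0
The gcd is 1. Working backward:
1 = 9 − 4·2
1 = −4·83 + 37·9
1 = 37·92 − 41·83
1 = −41·175 + 78·92
1 = 78·967 − 431·175
1 = −431·2109 + 940·967
1 = 940·9403 − 4191·2109
Hence 2109⁻¹ ≡ -4191 ≡ 5212 (mod 9403).

5212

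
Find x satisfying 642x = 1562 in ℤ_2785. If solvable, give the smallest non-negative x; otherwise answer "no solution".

First find gcd(642, 2785):
2785 = 4×642 + 217
642 = 2×217 + 208
217 = 1×208 + 9
208 = 23×9 + 1
9 = 9×1 + 0
gcd = 1, so a unique solution mod 2785 exists.
Back-substitute for the Bézout coefficients:
1 = 208 − 23·9
1 = −23·217 + 24·208
1 = 24·642 − 71·217
1 = −71·2785 + 308·642
So 642·(308) ≡ 1 (mod 2785), giving 642⁻¹ ≡ 308.
x ≡ 642⁻¹·1562 ≡ 308·1562 ≡ 2076 (mod 2785).

2076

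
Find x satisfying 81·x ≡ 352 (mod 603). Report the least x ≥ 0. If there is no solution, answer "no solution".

no solution

gcd(81, 603):
603 = 7×81 + 36
81 = 2×36 + 9
36 = 4×9 + 0
gcd = 9, but 9 ∤ 352, so the congruence has no solution.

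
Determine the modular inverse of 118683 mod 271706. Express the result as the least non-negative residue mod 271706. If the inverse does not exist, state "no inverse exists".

gcd(271706, 118683) by repeated division:
271706 = 2×118683 + 34340
118683 = 3×34340 + 15663
34340 = 2×15663 + 3014
15663 = 5×3014 + 593
3014 = 5×593 + 49
593 = 12×49 + 5
49 = 9×5 + 4
5 = 1×4 + 1
4 = 4×1 + 0
Since gcd(118683, 271706) = 1, back-substitute to write 1 as a combination:
1 = 5 − 4
1 = −49 + 10·5
1 = 10·593 − 121·49
1 = −121·3014 + 615·593
1 = 615·15663 − 3196·3014
1 = −3196·34340 + 7007·15663
1 = 7007·118683 − 24217·34340
1 = −24217·271706 + 55441·118683
So 118683·55441 ≡ 1 (mod 271706).

55441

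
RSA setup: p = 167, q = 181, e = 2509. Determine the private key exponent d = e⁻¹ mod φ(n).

φ(n) = (p−1)(q−1) = 166·180 = 29880.
Need d with 2509·d ≡ 1 (mod 29880). Apply the extended Euclidean algorithm:
29880 = 11×2509 + 2281
2509 = 1×2281 + 228
2281 = 10×228 + 1
228 = 228×1 + 0
Back-substitute:
1 = 2281 − 10·228
1 = −10·2509 + 11·2281
1 = 11·29880 − 131·2509
So 2509·(-131) ≡ 1 (mod 29880), hence d ≡ -131 ≡ 29749 (mod 29880).

29749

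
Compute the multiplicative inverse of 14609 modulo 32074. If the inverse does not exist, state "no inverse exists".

Compute gcd(14609, 32074):
32074 = 2*14609 + 2856
14609 = 5*2856 + 329
2856 = 8*329 + 224
329 = 1*224 + 105
224 = 2*105 + 14
105 = 7*14 + 7
14 = 2*7 + 0
Since gcd = 7 > 1, 14609 is not a unit mod 32074.

no inverse exists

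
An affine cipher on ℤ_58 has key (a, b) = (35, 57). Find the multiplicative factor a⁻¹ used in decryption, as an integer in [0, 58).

Apply the Euclidean algorithm to 58 and 35:
58 = 1*35 + 23
35 = 1*23 + 12
23 = 1*12 + 11
12 = 1*11 + 1
11 = 11*1 + 0
The gcd is 1. Working backward:
1 = 12 − 11
1 = −23 + 2·12
1 = 2·35 − 3·23
1 = −3·58 + 5·35
So 35·5 ≡ 1 (mod 58).

5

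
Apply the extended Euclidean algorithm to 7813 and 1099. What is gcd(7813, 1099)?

Apply Euclid's algorithm to 7813 and 1099:
7813 = 7*1099 + 120
1099 = 9*120 + 19
120 = 6*19 + 6
19 = 3*6 + 1
6 = 6*1 + 0
gcd(7813, 1099) = 1.
Working backward:
1 = 19 − 3·6
1 = −3·120 + 19·19
1 = 19·1099 − 174·120
1 = −174·7813 + 1237·1099
So 1 = (-174)·7813 + (1237)·1099.

1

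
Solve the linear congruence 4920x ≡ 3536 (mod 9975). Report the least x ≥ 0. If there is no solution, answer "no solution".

no solution

gcd(4920, 9975):
9975 = 2*4920 + 135
4920 = 36*135 + 60
135 = 2*60 + 15
60 = 4*15 + 0
gcd = 15, but 15 ∤ 3536, so the congruence has no solution.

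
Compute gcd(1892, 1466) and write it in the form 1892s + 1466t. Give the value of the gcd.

Euclidean algorithm:
1892 = 1·1466 + 426
1466 = 3·426 + 188
426 = 2·188 + 50
188 = 3·50 + 38
50 = 1·38 + 12
38 = 3·12 + 2
12 = 6·2 + 0
gcd(1892, 1466) = 2.
Working backward:
2 = 38 − 3·12
2 = −3·50 + 4·38
2 = 4·188 − 15·50
2 = −15·426 + 34·188
2 = 34·1466 − 117·426
2 = −117·1892 + 151·1466
So 2 = (-117)·1892 + (151)·1466.

2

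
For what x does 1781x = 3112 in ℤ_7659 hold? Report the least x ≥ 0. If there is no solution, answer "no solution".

First find gcd(1781, 7659):
7659 = 4·1781 + 535
1781 = 3·535 + 176
535 = 3·176 + 7
176 = 25·7 + 1
7 = 7·1 + 0
gcd = 1, so a unique solution mod 7659 exists.
Back-substitute for the Bézout coefficients:
1 = 176 − 25·7
1 = −25·535 + 76·176
1 = 76·1781 − 253·535
1 = −253·7659 + 1088·1781
So 1781·(1088) ≡ 1 (mod 7659), giving 1781⁻¹ ≡ 1088.
x ≡ 1781⁻¹·3112 ≡ 1088·3112 ≡ 578 (mod 7659).

578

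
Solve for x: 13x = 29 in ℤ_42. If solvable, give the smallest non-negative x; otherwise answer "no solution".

First find gcd(13, 42):
42 = 3*13 + 3
13 = 4*3 + 1
3 = 3*1 + 0
gcd = 1, so a unique solution mod 42 exists.
Back-substitute for the Bézout coefficients:
1 = 13 − 4·3
1 = −4·42 + 13·13
So 13·(13) ≡ 1 (mod 42), giving 13⁻¹ ≡ 13.
x ≡ 13⁻¹·29 ≡ 13·29 ≡ 41 (mod 42).

41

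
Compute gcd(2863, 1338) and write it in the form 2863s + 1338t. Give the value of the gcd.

1

Repeated division:
2863 = 2·1338 + 187
1338 = 7·187 + 29
187 = 6·29 + 13
29 = 2·13 + 3
13 = 4·3 + 1
3 = 3·1 + 0
gcd(2863, 1338) = 1.
Working backward:
1 = 13 − 4·3
1 = −4·29 + 9·13
1 = 9·187 − 58·29
1 = −58·1338 + 415·187
1 = 415·2863 − 888·1338
So 1 = (415)·2863 + (-888)·1338.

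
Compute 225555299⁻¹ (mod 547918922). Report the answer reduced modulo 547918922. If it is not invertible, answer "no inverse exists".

458709991

Extended Euclidean algorithm:
547918922 = 2×225555299 + 96808324
225555299 = 2×96808324 + 31938651
96808324 = 3×31938651 + 992371
31938651 = 32×992371 + 182779
992371 = 5×182779 + 78476
182779 = 2×78476 + 25827
78476 = 3×25827 + 995
25827 = 25×995 + 952
995 = 1×952 + 43
952 = 22×43 + 6
43 = 7×6 + 1
6 = 6×1 + 0
gcd = 1, so the inverse exists. Back-substitute:
1 = 43 − 7·6
1 = −7·952 + 155·43
1 = 155·995 − 162·952
1 = −162·25827 + 4205·995
1 = 4205·78476 − 12777·25827
1 = −12777·182779 + 29759·78476
1 = 29759·992371 − 161572·182779
1 = −161572·31938651 + 5200063·992371
1 = 5200063·96808324 − 15761761·31938651
1 = −15761761·225555299 + 36723585·96808324
1 = 36723585·547918922 − 89208931·225555299
Hence 225555299⁻¹ ≡ -89208931 ≡ 458709991 (mod 547918922).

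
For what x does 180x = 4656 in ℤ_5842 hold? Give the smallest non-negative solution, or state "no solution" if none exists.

1389

First find gcd(180, 5842):
5842 = 32×180 + 82
180 = 2×82 + 16
82 = 5×16 + 2
16 = 8×2 + 0
gcd = 2 and 2 | 4656, so solutions exist. Divide through by 2: 90x ≡ 2328 (mod 2921).
Now find 90⁻¹ mod 2921:
2921 = 32·90 + 41
90 = 2·41 + 8
41 = 5·8 + 1
8 = 8·1 + 0
Back-substitute:
1 = 41 − 5·8
1 = −5·90 + 11·41
1 = 11·2921 − 357·90
So 90·(-357) ≡ 1 (mod 2921), i.e. 90⁻¹ ≡ 2564.
Then x ≡ 2564·2328 ≡ 1389 (mod 2921); the smallest non-negative solution is x = 1389.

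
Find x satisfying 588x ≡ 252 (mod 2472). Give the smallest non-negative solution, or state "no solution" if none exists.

First find gcd(588, 2472):
2472 = 4·588 + 120
588 = 4·120 + 108
120 = 1·108 + 12
108 = 9·12 + 0
gcd = 12 and 12 | 252, so solutions exist. Divide through by 12: 49x ≡ 21 (mod 206).
Now find 49⁻¹ mod 206:
206 = 4*49 + 10
49 = 4*10 + 9
10 = 1*9 + 1
9 = 9*1 + 0
Back-substitute:
1 = 10 − 9
1 = −49 + 5·10
1 = 5·206 − 21·49
So 49·(-21) ≡ 1 (mod 206), i.e. 49⁻¹ ≡ 185.
Then x ≡ 185·21 ≡ 177 (mod 206); the smallest non-negative solution is x = 177.

177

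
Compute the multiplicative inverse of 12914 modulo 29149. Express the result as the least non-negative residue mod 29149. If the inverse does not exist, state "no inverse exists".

Extended Euclidean algorithm:
29149 = 2×12914 + 3321
12914 = 3×3321 + 2951
3321 = 1×2951 + 370
2951 = 7×370 + 361
370 = 1×361 + 9
361 = 40×9 + 1
9 = 9×1 + 0
Since gcd(12914, 29149) = 1, back-substitute to write 1 as a combination:
1 = 361 − 40·9
1 = −40·370 + 41·361
1 = 41·2951 − 327·370
1 = −327·3321 + 368·2951
1 = 368·12914 − 1431·3321
1 = −1431·29149 + 3230·12914
So 12914·3230 ≡ 1 (mod 29149).

3230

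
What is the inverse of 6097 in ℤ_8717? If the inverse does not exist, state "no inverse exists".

Extended Euclidean algorithm:
8717 = 1×6097 + 2620
6097 = 2×2620 + 857
2620 = 3×857 + 49
857 = 17×49 + 24
49 = 2×24 + 1
24 = 24×1 + 0
gcd = 1, so the inverse exists. Back-substitute:
1 = 49 − 2·24
1 = −2·857 + 35·49
1 = 35·2620 − 107·857
1 = −107·6097 + 249·2620
1 = 249·8717 − 356·6097
So 6097·(-356) ≡ 1 (mod 8717), and -356 ≡ 8361 (mod 8717).

8361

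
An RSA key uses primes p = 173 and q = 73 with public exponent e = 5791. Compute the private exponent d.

2239

φ(n) = (p−1)(q−1) = 172·72 = 12384.
Need d with 5791·d ≡ 1 (mod 12384). Apply the extended Euclidean algorithm:
12384 = 2×5791 + 802
5791 = 7×802 + 177
802 = 4×177 + 94
177 = 1×94 + 83
94 = 1×83 + 11
83 = 7×11 + 6
11 = 1×6 + 5
6 = 1×5 + 1
5 = 5×1 + 0
Back-substitute:
1 = 6 − 5
1 = −11 + 2·6
1 = 2·83 − 15·11
1 = −15·94 + 17·83
1 = 17·177 − 32·94
1 = −32·802 + 145·177
1 = 145·5791 − 1047·802
1 = −1047·12384 + 2239·5791
So 5791·2239 ≡ 1 (mod 12384), hence d = 2239.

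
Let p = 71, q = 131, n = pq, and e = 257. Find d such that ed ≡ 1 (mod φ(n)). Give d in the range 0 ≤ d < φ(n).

3293

φ(n) = (p−1)(q−1) = 70·130 = 9100.
Need d with 257·d ≡ 1 (mod 9100). Apply the extended Euclidean algorithm:
9100 = 35×257 + 105
257 = 2×105 + 47
105 = 2×47 + 11
47 = 4×11 + 3
11 = 3×3 + 2
3 = 1×2 + 1
2 = 2×1 + 0
Back-substitute:
1 = 3 − 2
1 = −11 + 4·3
1 = 4·47 − 17·11
1 = −17·105 + 38·47
1 = 38·257 − 93·105
1 = −93·9100 + 3293·257
So 257·3293 ≡ 1 (mod 9100), hence d = 3293.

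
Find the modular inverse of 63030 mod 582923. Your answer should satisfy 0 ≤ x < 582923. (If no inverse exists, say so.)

no inverse exists

Euclidean algorithm on 582923, 63030:
582923 = 9×63030 + 15653
63030 = 4×15653 + 418
15653 = 37×418 + 187
418 = 2×187 + 44
187 = 4×44 + 11
44 = 4×11 + 0
Since gcd = 11 > 1, 63030 is not a unit mod 582923.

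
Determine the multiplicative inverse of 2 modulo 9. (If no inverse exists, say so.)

5

Run Euclid on (9, 2):
9 = 4×2 + 1
2 = 2×1 + 0
The gcd is 1. Working backward:
1 = 9 − 4·2
So 2·(-4) ≡ 1 (mod 9), and -4 ≡ 5 (mod 9).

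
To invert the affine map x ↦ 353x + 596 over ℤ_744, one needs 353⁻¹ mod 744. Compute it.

Extended Euclidean algorithm:
744 = 2*353 + 38
353 = 9*38 + 11
38 = 3*11 + 5
11 = 2*5 + 1
5 = 5*1 + 0
Since gcd(353, 744) = 1, back-substitute to write 1 as a combination:
1 = 11 − 2·5
1 = −2·38 + 7·11
1 = 7·353 − 65·38
1 = −65·744 + 137·353
So 353·137 ≡ 1 (mod 744).

137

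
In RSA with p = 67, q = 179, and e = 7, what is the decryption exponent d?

5035

φ(n) = (p−1)(q−1) = 66·178 = 11748.
Need d with 7·d ≡ 1 (mod 11748). Apply the extended Euclidean algorithm:
11748 = 1678×7 + 2
7 = 3×2 + 1
2 = 2×1 + 0
Back-substitute:
1 = 7 − 3·2
1 = −3·11748 + 5035·7
So 7·5035 ≡ 1 (mod 11748), hence d = 5035.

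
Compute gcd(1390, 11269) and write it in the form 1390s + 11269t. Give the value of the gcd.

1

Euclidean algorithm:
11269 = 8×1390 + 149
1390 = 9×149 + 49
149 = 3×49 + 2
49 = 24×2 + 1
2 = 2×1 + 0
gcd(1390, 11269) = 1.
Back-substituting:
1 = 49 − 24·2
1 = −24·149 + 73·49
1 = 73·1390 − 681·149
1 = −681·11269 + 5521·1390
So 1 = (-681)·11269 + (5521)·1390.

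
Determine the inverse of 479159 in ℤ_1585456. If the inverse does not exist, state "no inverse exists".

Run Euclid on (1585456, 479159):
1585456 = 3·479159 + 147979
479159 = 3·147979 + 35222
147979 = 4·35222 + 7091
35222 = 4·7091 + 6858
7091 = 1·6858 + 233
6858 = 29·233 + 101
233 = 2·101 + 31
101 = 3·31 + 8
31 = 3·8 + 7
8 = 1·7 + 1
7 = 7·1 + 0
gcd = 1, so the inverse exists. Back-substitute:
1 = 8 − 7
1 = −31 + 4·8
1 = 4·101 − 13·31
1 = −13·233 + 30·101
1 = 30·6858 − 883·233
1 = −883·7091 + 913·6858
1 = 913·35222 − 4535·7091
1 = −4535·147979 + 19053·35222
1 = 19053·479159 − 61694·147979
1 = −61694·1585456 + 204135·479159
So 479159·204135 ≡ 1 (mod 1585456).

204135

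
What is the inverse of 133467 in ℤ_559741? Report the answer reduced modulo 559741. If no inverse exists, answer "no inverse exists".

Extended Euclidean algorithm:
559741 = 4*133467 + 25873
133467 = 5*25873 + 4102
25873 = 6*4102 + 1261
4102 = 3*1261 + 319
1261 = 3*319 + 304
319 = 1*304 + 15
304 = 20*15 + 4
15 = 3*4 + 3
4 = 1*3 + 1
3 = 3*1 + 0
Since gcd(133467, 559741) = 1, back-substitute to write 1 as a combination:
1 = 4 − 3
1 = −15 + 4·4
1 = 4·304 − 81·15
1 = −81·319 + 85·304
1 = 85·1261 − 336·319
1 = −336·4102 + 1093·1261
1 = 1093·25873 − 6894·4102
1 = −6894·133467 + 35563·25873
1 = 35563·559741 − 149146·133467
So 133467·(-149146) ≡ 1 (mod 559741), and -149146 ≡ 410595 (mod 559741).

410595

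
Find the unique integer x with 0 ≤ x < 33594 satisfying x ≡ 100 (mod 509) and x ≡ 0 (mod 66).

Write x = 100 + 509·k. Then 509·k ≡ 0 − 100 ≡ 32 (mod 66).
Need 509⁻¹ mod 66. Extended Euclid on (66, 47):
66 = 1×47 + 19
47 = 2×19 + 9
19 = 2×9 + 1
9 = 9×1 + 0
Back-substitute:
1 = 19 − 2·9
1 = −2·47 + 5·19
1 = 5·66 − 7·47
509⁻¹ ≡ 59 (mod 66), so k ≡ 59·32 ≡ 40 (mod 66).
x = 100 + 509·40 = 20460.

20460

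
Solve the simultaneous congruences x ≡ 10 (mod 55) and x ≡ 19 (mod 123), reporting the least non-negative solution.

Write x = 10 + 55·k. Then 55·k ≡ 19 − 10 ≡ 9 (mod 123).
Need 55⁻¹ mod 123. Extended Euclid on (123, 55):
123 = 2×55 + 13
55 = 4×13 + 3
13 = 4×3 + 1
3 = 3×1 + 0
Back-substitute:
1 = 13 − 4·3
1 = −4·55 + 17·13
1 = 17·123 − 38·55
55⁻¹ ≡ 85 (mod 123), so k ≡ 85·9 ≡ 27 (mod 123).
x = 10 + 55·27 = 1495.

1495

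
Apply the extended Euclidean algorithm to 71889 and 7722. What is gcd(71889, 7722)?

3

Apply Euclid's algorithm to 71889 and 7722:
71889 = 9·7722 + 2391
7722 = 3·2391 + 549
2391 = 4·549 + 195
549 = 2·195 + 159
195 = 1·159 + 36
159 = 4·36 + 15
36 = 2·15 + 6
15 = 2·6 + 3
6 = 2·3 + 0
gcd(71889, 7722) = 3.
Working backward:
3 = 15 − 2·6
3 = −2·36 + 5·15
3 = 5·159 − 22·36
3 = −22·195 + 27·159
3 = 27·549 − 76·195
3 = −76·2391 + 331·549
3 = 331·7722 − 1069·2391
3 = −1069·71889 + 9952·7722
So 3 = (-1069)·71889 + (9952)·7722.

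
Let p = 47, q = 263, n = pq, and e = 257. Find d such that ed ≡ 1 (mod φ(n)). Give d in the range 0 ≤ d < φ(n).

φ(n) = (p−1)(q−1) = 46·262 = 12052.
Need d with 257·d ≡ 1 (mod 12052). Apply the extended Euclidean algorithm:
12052 = 46*257 + 230
257 = 1*230 + 27
230 = 8*27 + 14
27 = 1*14 + 13
14 = 1*13 + 1
13 = 13*1 + 0
Back-substitute:
1 = 14 − 13
1 = −27 + 2·14
1 = 2·230 − 17·27
1 = −17·257 + 19·230
1 = 19·12052 − 891·257
So 257·(-891) ≡ 1 (mod 12052), hence d ≡ -891 ≡ 11161 (mod 12052).

11161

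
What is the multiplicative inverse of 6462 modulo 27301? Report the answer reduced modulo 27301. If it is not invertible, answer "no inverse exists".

Extended Euclidean algorithm:
27301 = 4·6462 + 1453
6462 = 4·1453 + 650
1453 = 2·650 + 153
650 = 4·153 + 38
153 = 4·38 + 1
38 = 38·1 + 0
The gcd is 1. Working backward:
1 = 153 − 4·38
1 = −4·650 + 17·153
1 = 17·1453 − 38·650
1 = −38·6462 + 169·1453
1 = 169·27301 − 714·6462
Hence 6462⁻¹ ≡ -714 ≡ 26587 (mod 27301).

26587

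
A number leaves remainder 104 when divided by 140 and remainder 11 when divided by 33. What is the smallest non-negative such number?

Write x = 104 + 140·k. Then 140·k ≡ 11 − 104 ≡ 6 (mod 33).
Need 140⁻¹ mod 33. Extended Euclid on (33, 8):
33 = 4·8 + 1
8 = 8·1 + 0
Back-substitute:
1 = 33 − 4·8
140⁻¹ ≡ 29 (mod 33), so k ≡ 29·6 ≡ 9 (mod 33).
x = 104 + 140·9 = 1364.

1364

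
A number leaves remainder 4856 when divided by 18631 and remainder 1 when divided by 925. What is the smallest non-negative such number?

Write x = 4856 + 18631·k. Then 18631·k ≡ 1 − 4856 ≡ 695 (mod 925).
Need 18631⁻¹ mod 925. Extended Euclid on (925, 131):
925 = 7×131 + 8
131 = 16×8 + 3
8 = 2×3 + 2
3 = 1×2 + 1
2 = 2×1 + 0
Back-substitute:
1 = 3 − 2
1 = −8 + 3·3
1 = 3·131 − 49·8
1 = −49·925 + 346·131
18631⁻¹ ≡ 346 (mod 925), so k ≡ 346·695 ≡ 895 (mod 925).
x = 4856 + 18631·895 = 16679601.

16679601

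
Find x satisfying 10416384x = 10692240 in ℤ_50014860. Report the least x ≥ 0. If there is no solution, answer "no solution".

First find gcd(10416384, 50014860):
50014860 = 4×10416384 + 8349324
10416384 = 1×8349324 + 2067060
8349324 = 4×2067060 + 81084
2067060 = 25×81084 + 39960
81084 = 2×39960 + 1164
39960 = 34×1164 + 384
1164 = 3×384 + 12
384 = 32×12 + 0
gcd = 12 and 12 | 10692240, so solutions exist. Divide through by 12: 868032x ≡ 891020 (mod 4167905).
Now find 868032⁻¹ mod 4167905:
4167905 = 4·868032 + 695777
868032 = 1·695777 + 172255
695777 = 4·172255 + 6757
172255 = 25·6757 + 3330
6757 = 2·3330 + 97
3330 = 34·97 + 32
97 = 3·32 + 1
32 = 32·1 + 0
Back-substitute:
1 = 97 − 3·32
1 = −3·3330 + 103·97
1 = 103·6757 − 209·3330
1 = −209·172255 + 5328·6757
1 = 5328·695777 − 21521·172255
1 = −21521·868032 + 26849·695777
1 = 26849·4167905 − 128917·868032
So 868032·(-128917) ≡ 1 (mod 4167905), i.e. 868032⁻¹ ≡ 4038988.
Then x ≡ 4038988·891020 ≡ 4004365 (mod 4167905); the smallest non-negative solution is x = 4004365.

4004365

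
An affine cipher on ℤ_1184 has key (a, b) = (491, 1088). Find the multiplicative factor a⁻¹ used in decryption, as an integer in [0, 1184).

Extended Euclidean algorithm:
1184 = 2·491 + 202
491 = 2·202 + 87
202 = 2·87 + 28
87 = 3·28 + 3
28 = 9·3 + 1
3 = 3·1 + 0
The gcd is 1. Working backward:
1 = 28 − 9·3
1 = −9·87 + 28·28
1 = 28·202 − 65·87
1 = −65·491 + 158·202
1 = 158·1184 − 381·491
Hence 491⁻¹ ≡ -381 ≡ 803 (mod 1184).

803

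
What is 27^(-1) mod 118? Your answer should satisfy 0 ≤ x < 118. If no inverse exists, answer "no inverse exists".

35

Run Euclid on (118, 27):
118 = 4·27 + 10
27 = 2·10 + 7
10 = 1·7 + 3
7 = 2·3 + 1
3 = 3·1 + 0
The gcd is 1. Working backward:
1 = 7 − 2·3
1 = −2·10 + 3·7
1 = 3·27 − 8·10
1 = −8·118 + 35·27
So 27·35 ≡ 1 (mod 118).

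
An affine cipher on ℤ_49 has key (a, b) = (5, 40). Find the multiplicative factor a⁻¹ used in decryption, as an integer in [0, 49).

10

Extended Euclidean algorithm:
49 = 9×5 + 4
5 = 1×4 + 1
4 = 4×1 + 0
Since gcd(5, 49) = 1, back-substitute to write 1 as a combination:
1 = 5 − 4
1 = −49 + 10·5
So 5·10 ≡ 1 (mod 49).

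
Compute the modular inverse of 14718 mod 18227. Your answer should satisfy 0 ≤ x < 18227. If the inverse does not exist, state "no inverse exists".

Compute gcd(14718, 18227):
18227 = 1*14718 + 3509
14718 = 4*3509 + 682
3509 = 5*682 + 99
682 = 6*99 + 88
99 = 1*88 + 11
88 = 8*11 + 0
The gcd is 11, not 1, hence no inverse exists.

no inverse exists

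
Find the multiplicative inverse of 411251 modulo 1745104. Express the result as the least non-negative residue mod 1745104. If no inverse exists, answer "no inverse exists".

Run Euclid on (1745104, 411251):
1745104 = 4·411251 + 100100
411251 = 4·100100 + 10851
100100 = 9·10851 + 2441
10851 = 4·2441 + 1087
2441 = 2·1087 + 267
1087 = 4·267 + 19
267 = 14·19 + 1
19 = 19·1 + 0
Since gcd(411251, 1745104) = 1, back-substitute to write 1 as a combination:
1 = 267 − 14·19
1 = −14·1087 + 57·267
1 = 57·2441 − 128·1087
1 = −128·10851 + 569·2441
1 = 569·100100 − 5249·10851
1 = −5249·411251 + 21565·100100
1 = 21565·1745104 − 91509·411251
Thus 411251·(-91509) ≡ 1 (mod 1745104); reducing, -91509 mod 1745104 = 1653595.

1653595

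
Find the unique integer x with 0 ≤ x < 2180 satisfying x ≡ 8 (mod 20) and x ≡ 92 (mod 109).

528

Write x = 8 + 20·k. Then 20·k ≡ 92 − 8 ≡ 84 (mod 109).
Need 20⁻¹ mod 109. Extended Euclid on (109, 20):
109 = 5×20 + 9
20 = 2×9 + 2
9 = 4×2 + 1
2 = 2×1 + 0
Back-substitute:
1 = 9 − 4·2
1 = −4·20 + 9·9
1 = 9·109 − 49·20
20⁻¹ ≡ 60 (mod 109), so k ≡ 60·84 ≡ 26 (mod 109).
x = 8 + 20·26 = 528.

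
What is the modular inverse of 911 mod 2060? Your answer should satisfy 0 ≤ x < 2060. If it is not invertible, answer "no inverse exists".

Run Euclid on (2060, 911):
2060 = 2·911 + 238
911 = 3·238 + 197
238 = 1·197 + 41
197 = 4·41 + 33
41 = 1·33 + 8
33 = 4·8 + 1
8 = 8·1 + 0
gcd = 1, so the inverse exists. Back-substitute:
1 = 33 − 4·8
1 = −4·41 + 5·33
1 = 5·197 − 24·41
1 = −24·238 + 29·197
1 = 29·911 − 111·238
1 = −111·2060 + 251·911
So 911·251 ≡ 1 (mod 2060).

251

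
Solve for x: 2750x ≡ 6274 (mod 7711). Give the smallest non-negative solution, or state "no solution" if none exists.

gcd(2750, 7711):
7711 = 2*2750 + 2211
2750 = 1*2211 + 539
2211 = 4*539 + 55
539 = 9*55 + 44
55 = 1*44 + 11
44 = 4*11 + 0
gcd = 11, but 11 ∤ 6274, so the congruence has no solution.

no solution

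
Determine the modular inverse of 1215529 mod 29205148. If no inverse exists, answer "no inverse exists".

no inverse exists

Euclidean algorithm on 29205148, 1215529:
29205148 = 24·1215529 + 32452
1215529 = 37·32452 + 14805
32452 = 2·14805 + 2842
14805 = 5·2842 + 595
2842 = 4·595 + 462
595 = 1·462 + 133
462 = 3·133 + 63
133 = 2·63 + 7
63 = 9·7 + 0
gcd(1215529, 29205148) = 7 ≠ 1, so 1215529 has no multiplicative inverse modulo 29205148.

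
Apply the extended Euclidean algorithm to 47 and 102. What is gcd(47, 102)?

Repeated division:
102 = 2·47 + 8
47 = 5·8 + 7
8 = 1·7 + 1
7 = 7·1 + 0
gcd(47, 102) = 1.
Express as a combination:
1 = 8 − 7
1 = −47 + 6·8
1 = 6·102 − 13·47
So 1 = (6)·102 + (-13)·47.

1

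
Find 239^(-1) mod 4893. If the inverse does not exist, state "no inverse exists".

3767

Apply the Euclidean algorithm to 4893 and 239:
4893 = 20*239 + 113
239 = 2*113 + 13
113 = 8*13 + 9
13 = 1*9 + 4
9 = 2*4 + 1
4 = 4*1 + 0
The gcd is 1. Working backward:
1 = 9 − 2·4
1 = −2·13 + 3·9
1 = 3·113 − 26·13
1 = −26·239 + 55·113
1 = 55·4893 − 1126·239
Hence 239⁻¹ ≡ -1126 ≡ 3767 (mod 4893).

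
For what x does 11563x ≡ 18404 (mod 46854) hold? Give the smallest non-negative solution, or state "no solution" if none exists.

19958

First find gcd(11563, 46854):
46854 = 4·11563 + 602
11563 = 19·602 + 125
602 = 4·125 + 102
125 = 1·102 + 23
102 = 4·23 + 10
23 = 2·10 + 3
10 = 3·3 + 1
3 = 3·1 + 0
gcd = 1, so a unique solution mod 46854 exists.
Back-substitute for the Bézout coefficients:
1 = 10 − 3·3
1 = −3·23 + 7·10
1 = 7·102 − 31·23
1 = −31·125 + 38·102
1 = 38·602 − 183·125
1 = −183·11563 + 3515·602
1 = 3515·46854 − 14243·11563
So 11563·(-14243) ≡ 1 (mod 46854), giving 11563⁻¹ ≡ 32611.
x ≡ 11563⁻¹·18404 ≡ 32611·18404 ≡ 19958 (mod 46854).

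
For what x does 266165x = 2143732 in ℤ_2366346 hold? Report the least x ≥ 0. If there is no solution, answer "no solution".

25106

First find gcd(266165, 2366346):
2366346 = 8×266165 + 237026
266165 = 1×237026 + 29139
237026 = 8×29139 + 3914
29139 = 7×3914 + 1741
3914 = 2×1741 + 432
1741 = 4×432 + 13
432 = 33×13 + 3
13 = 4×3 + 1
3 = 3×1 + 0
gcd = 1, so a unique solution mod 2366346 exists.
Back-substitute for the Bézout coefficients:
1 = 13 − 4·3
1 = −4·432 + 133·13
1 = 133·1741 − 536·432
1 = −536·3914 + 1205·1741
1 = 1205·29139 − 8971·3914
1 = −8971·237026 + 72973·29139
1 = 72973·266165 − 81944·237026
1 = −81944·2366346 + 728525·266165
So 266165·(728525) ≡ 1 (mod 2366346), giving 266165⁻¹ ≡ 728525.
x ≡ 266165⁻¹·2143732 ≡ 728525·2143732 ≡ 25106 (mod 2366346).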